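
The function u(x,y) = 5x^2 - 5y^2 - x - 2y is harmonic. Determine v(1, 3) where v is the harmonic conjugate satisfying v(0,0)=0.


Step 1: v_x = -u_y = 10y + 2
Step 2: v_y = u_x = 10x - 1
Step 3: v = 10xy + 2x - y + C
Step 4: v(0,0) = 0 => C = 0
Step 5: v(1, 3) = 29

29


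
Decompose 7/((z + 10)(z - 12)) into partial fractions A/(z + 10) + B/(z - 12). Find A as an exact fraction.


Step 1: Multiply both sides by (z + 10) and set z = -10
Step 2: A = 7 / (-10 - 12)
Step 3: A = 7 / (-22)
Step 4: A = -7/22

-7/22


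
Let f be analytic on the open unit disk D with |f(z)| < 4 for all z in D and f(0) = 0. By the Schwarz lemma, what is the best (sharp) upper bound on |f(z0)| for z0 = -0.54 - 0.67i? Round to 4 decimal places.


Step 1: g = f/4 maps D -> D with g(0) = 0, so by the Schwarz lemma |g(z)| <= |z|, i.e. |f(z)| <= 4|z|; this is sharp (f(z) = 4z).
Step 2: |z0|^2 = (-0.54)^2 + (-0.67)^2 = 0.7405
Step 3: |z0| = sqrt(0.7405) = 0.860523
Step 4: Best bound = 4 * |z0| = 4 * 0.860523 = 3.4421

3.4421


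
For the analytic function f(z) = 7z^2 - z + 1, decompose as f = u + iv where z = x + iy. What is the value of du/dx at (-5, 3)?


Step 1: f(z) = 7(x+iy)^2 - (x+iy) + 1
Step 2: u = 7(x^2 - y^2) - x + 1
Step 3: u_x = 14x - 1
Step 4: At (-5, 3): u_x = -70 - 1 = -71

-71


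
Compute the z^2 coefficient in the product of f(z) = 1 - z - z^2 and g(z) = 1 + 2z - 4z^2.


Step 1: z^2 term in f*g comes from: (1)*(-4z^2) + (-z)*(2z) + (-z^2)*(1)
Step 2: = -4 - 2 - 1
Step 3: = -7

-7


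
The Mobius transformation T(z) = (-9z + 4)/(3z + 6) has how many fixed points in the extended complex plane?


Step 1: Fixed points satisfy T(z) = z
Step 2: 3z^2 + 15z - 4 = 0
Step 3: Discriminant = 15^2 - 4*3*(-4) = 273
Step 4: Number of fixed points = 2

2


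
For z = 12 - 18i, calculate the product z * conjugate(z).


Step 1: conj(z) = 12 + 18i
Step 2: z * conj(z) = 12^2 + (-18)^2
Step 3: = 144 + 324 = 468

468


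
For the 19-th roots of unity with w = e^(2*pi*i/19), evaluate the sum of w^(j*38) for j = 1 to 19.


Step 1: The sum sum_{j=1}^{n} w^(k*j) equals n if n | k, else 0.
Step 2: Here n = 19, k = 38
Step 3: Does n divide k? 19 | 38 -> True
Step 4: Sum = 19

19


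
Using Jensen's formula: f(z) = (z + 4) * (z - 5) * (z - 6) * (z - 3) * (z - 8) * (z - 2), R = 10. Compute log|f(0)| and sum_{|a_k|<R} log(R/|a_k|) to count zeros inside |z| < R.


Jensen's formula: (1/2pi)*integral log|f(Re^it)|dt = log|f(0)| + sum_{|a_k|<R} log(R/|a_k|)
Step 1: f(0) = 4 * (-5) * (-6) * (-3) * (-8) * (-2) = -5760
Step 2: log|f(0)| = log|-4| + log|5| + log|6| + log|3| + log|8| + log|2| = 8.6587
Step 3: Zeros inside |z| < 10: -4, 5, 6, 3, 8, 2
Step 4: Jensen sum = log(10/4) + log(10/5) + log(10/6) + log(10/3) + log(10/8) + log(10/2) = 5.1568
Step 5: n(R) = number of terms in the Jensen sum = count of zeros inside |z| < 10 = 6

6


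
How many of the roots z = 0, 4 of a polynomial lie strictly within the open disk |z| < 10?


Step 1: Check each root:
  z = 0: |0| = 0 < 10
  z = 4: |4| = 4 < 10
Step 2: Count = 2

2


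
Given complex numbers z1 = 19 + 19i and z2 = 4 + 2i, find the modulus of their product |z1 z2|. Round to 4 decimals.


Step 1: |z1| = sqrt(19^2 + 19^2) = sqrt(722)
Step 2: |z2| = sqrt(4^2 + 2^2) = sqrt(20)
Step 3: |z1*z2| = |z1|*|z2| = sqrt(722) * sqrt(20) = sqrt(722 * 20) = sqrt(14440)
Step 4: = 120.1666

120.1666


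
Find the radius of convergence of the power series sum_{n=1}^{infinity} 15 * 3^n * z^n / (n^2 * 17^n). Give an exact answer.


Step 1: General term a_n = 15 * 3^n / (n^2 * 17^n)
Step 2: By the root test, |a_n|^(1/n) = 15^(1/n) * 3 / (n^(2/n) * 17) -> 3/17 as n -> infinity (since 15^(1/n) -> 1 and n^(2/n) -> 1)
Step 3: R = 1/lim|a_n|^(1/n) = 17/3

17/3


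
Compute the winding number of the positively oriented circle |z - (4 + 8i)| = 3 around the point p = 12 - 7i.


Step 1: Center c = (4, 8), radius = 3
Step 2: |p - c|^2 = 8^2 + (-15)^2 = 289
Step 3: r^2 = 9
Step 4: |p-c| > r so winding number = 0

0


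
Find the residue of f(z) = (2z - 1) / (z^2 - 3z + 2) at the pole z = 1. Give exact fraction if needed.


Step 1: Q(z) = z^2 - 3z + 2 = (z - 1)(z - 2)
Step 2: Q'(z) = 2z - 3
Step 3: Q'(1) = -1, P(1) = 1
Step 4: Res = P(1)/Q'(1) = 1/(-1) = -1

-1


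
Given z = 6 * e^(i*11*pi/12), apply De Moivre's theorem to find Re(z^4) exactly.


Step 1: By De Moivre's theorem, z^4 = 6^4 * e^(i*4*11*pi/12) = 1296 * (cos(11*pi/3) + i*sin(11*pi/3))
Step 2: |z|^4 = 6^4 = 1296
Step 3: Reduce the angle mod 2*pi: 11*pi/3 - 2*pi = 5*pi/3
Step 4: cos(5*pi/3) = 1/2
Step 5: Re(z^4) = 1296 * 1/2 = 648

648


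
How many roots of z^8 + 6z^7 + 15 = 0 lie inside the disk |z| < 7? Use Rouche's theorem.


Step 1: On |z| = 7 the three terms have sizes |z^8| = 7^8 = 5764801, |6z^7| = 6*7^7 = 4941258, |15| = 15
Step 2: The dominant term is g(z) = z^8; let h(z) = 6z^7 + 15 so f = g + h
Step 3: On |z| = 7: |g| = 5764801 and |h| <= 4941258 + 15 = 4941273
Step 4: Since 5764801 > 4941273, |h| < |g| on |z| = 7, so by Rouche f has the same number of zeros as g inside |z| < 7
Step 5: g(z) = z^8 has 8 zeros (all at the origin) inside |z| < 7. Answer = 8

8


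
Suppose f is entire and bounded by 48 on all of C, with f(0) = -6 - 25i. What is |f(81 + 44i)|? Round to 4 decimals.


Step 1: By Liouville's theorem, a bounded entire function is constant.
Step 2: f(z) = f(0) = -6 - 25i for all z.
Step 3: |f(w)| = |-6 - 25i| = sqrt(36 + 625)
Step 4: = 25.7099

25.7099


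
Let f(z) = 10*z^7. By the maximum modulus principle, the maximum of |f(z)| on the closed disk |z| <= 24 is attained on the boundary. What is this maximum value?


Step 1: On |z| = 24, |f(z)| = 10 * |z|^7 = 10 * 24^7
Step 2: By maximum modulus principle, maximum is on boundary.
Step 3: Maximum = 10 * 4586471424 = 45864714240

45864714240


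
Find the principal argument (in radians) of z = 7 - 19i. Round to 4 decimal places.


Step 1: z = 7 - 19i
Step 2: arg(z) = atan2(-19, 7)
Step 3: arg(z) = -1.2178

-1.2178


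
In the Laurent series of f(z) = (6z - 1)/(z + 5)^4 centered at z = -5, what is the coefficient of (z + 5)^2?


Step 1: Write the numerator in powers of (z + 5): 6z - 1 = 6(z + 5) + (6*(-5) - 1) = 6(z + 5) - 31
Step 2: Divide by (z + 5)^4: f(z) = -31(z + 5)^(-4) + 6(z + 5)^(-3)
Step 3: This finite sum is the Laurent series of f about z = -5.
Step 4: Only the powers -4 and -3 appear, so the coefficient of (z + 5)^2 = 0

0


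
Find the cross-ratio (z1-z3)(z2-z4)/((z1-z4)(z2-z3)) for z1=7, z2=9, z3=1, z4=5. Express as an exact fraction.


Step 1: (z1-z3)(z2-z4) = 6 * 4 = 24
Step 2: (z1-z4)(z2-z3) = 2 * 8 = 16
Step 3: Cross-ratio = 24/16 = 3/2

3/2


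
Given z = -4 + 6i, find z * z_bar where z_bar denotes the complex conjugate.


Step 1: conj(z) = -4 - 6i
Step 2: z * conj(z) = (-4)^2 + 6^2
Step 3: = 16 + 36 = 52

52


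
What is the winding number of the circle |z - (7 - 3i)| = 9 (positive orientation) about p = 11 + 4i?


Step 1: Center c = (7, -3), radius = 9
Step 2: |p - c|^2 = 4^2 + 7^2 = 65
Step 3: r^2 = 81
Step 4: |p-c| < r so winding number = 1

1


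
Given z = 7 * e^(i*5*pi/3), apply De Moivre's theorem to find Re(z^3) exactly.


Step 1: By De Moivre's theorem, z^3 = 7^3 * e^(i*3*5*pi/3) = 343 * (cos(5*pi) + i*sin(5*pi))
Step 2: |z|^3 = 7^3 = 343
Step 3: Reduce the angle mod 2*pi: 5*pi - 4*pi = pi
Step 4: cos(pi) = -1
Step 5: Re(z^3) = 343 * (-1) = -343

-343


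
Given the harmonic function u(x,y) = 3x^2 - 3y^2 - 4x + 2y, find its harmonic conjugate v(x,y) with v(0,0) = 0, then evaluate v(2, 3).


Step 1: v_x = -u_y = 6y - 2
Step 2: v_y = u_x = 6x - 4
Step 3: v = 6xy - 2x - 4y + C
Step 4: v(0,0) = 0 => C = 0
Step 5: v(2, 3) = 20

20


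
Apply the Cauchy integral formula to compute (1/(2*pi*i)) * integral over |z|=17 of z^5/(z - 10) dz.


Step 1: f(z) = z^5, a = 10 is inside |z| = 17
Step 2: By Cauchy integral formula: (1/(2pi*i)) * integral = f(a)
Step 3: f(10) = 10^5 = 100000

100000


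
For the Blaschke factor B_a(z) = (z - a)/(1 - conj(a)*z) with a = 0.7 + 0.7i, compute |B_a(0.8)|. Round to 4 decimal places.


Step 1: Numerator z0 - a = 0.8 - (0.7 + 0.7i) = 0.1 - 0.7i
Step 2: Denominator 1 - conj(a)*z0 = 1 - (0.7 - 0.7i)*0.8 = 0.44 + 0.56i
Step 3: |z0 - a|^2 = 0.1^2 + (-0.7)^2 = 0.5; |1 - conj(a)*z0|^2 = 0.44^2 + 0.56^2 = 0.5072
Step 4: |B_a(0.8)| = sqrt(0.5 / 0.5072) = sqrt(0.985804)
Step 5: = 0.9929

0.9929


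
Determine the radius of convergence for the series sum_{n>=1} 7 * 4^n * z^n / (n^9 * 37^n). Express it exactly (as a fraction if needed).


Step 1: General term a_n = 7 * 4^n / (n^9 * 37^n)
Step 2: By the root test, |a_n|^(1/n) = 7^(1/n) * 4 / (n^(9/n) * 37) -> 4/37 as n -> infinity (since 7^(1/n) -> 1 and n^(9/n) -> 1)
Step 3: R = 1/lim|a_n|^(1/n) = 37/4

37/4


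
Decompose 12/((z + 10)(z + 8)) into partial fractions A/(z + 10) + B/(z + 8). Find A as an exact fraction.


Step 1: Multiply both sides by (z + 10) and set z = -10
Step 2: A = 12 / (-10 + 8)
Step 3: A = 12 / (-2)
Step 4: A = -6

-6


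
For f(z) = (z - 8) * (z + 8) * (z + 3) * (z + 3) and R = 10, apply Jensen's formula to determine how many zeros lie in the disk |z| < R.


Jensen's formula: (1/2pi)*integral log|f(Re^it)|dt = log|f(0)| + sum_{|a_k|<R} log(R/|a_k|)
Step 1: f(0) = (-8) * 8 * 3 * 3 = -576
Step 2: log|f(0)| = log|8| + log|-8| + log|-3| + log|-3| = 6.3561
Step 3: Zeros inside |z| < 10: 8, -8, -3, -3
Step 4: Jensen sum = log(10/8) + log(10/8) + log(10/3) + log(10/3) = 2.8542
Step 5: n(R) = number of terms in the Jensen sum = count of zeros inside |z| < 10 = 4

4


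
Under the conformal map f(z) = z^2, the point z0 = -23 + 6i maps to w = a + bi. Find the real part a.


Step 1: z0 = -23 + 6i
Step 2: z0^2 = (-23)^2 - 6^2 - 276i
Step 3: real part = 529 - 36 = 493

493


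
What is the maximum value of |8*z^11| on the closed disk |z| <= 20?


Step 1: On |z| = 20, |f(z)| = 8 * |z|^11 = 8 * 20^11
Step 2: By maximum modulus principle, maximum is on boundary.
Step 3: Maximum = 8 * 204800000000000 = 1638400000000000

1638400000000000


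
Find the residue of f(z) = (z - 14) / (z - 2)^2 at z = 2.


Step 1: Pole of order 2 at z = 2
Step 2: Res = lim d/dz [(z - 2)^2 * f(z)] as z -> 2
Step 3: (z - 2)^2 * f(z) = z - 14
Step 4: d/dz[z - 14] = 1

1


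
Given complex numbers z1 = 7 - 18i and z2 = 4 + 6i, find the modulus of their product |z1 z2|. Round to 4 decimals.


Step 1: |z1| = sqrt(7^2 + (-18)^2) = sqrt(373)
Step 2: |z2| = sqrt(4^2 + 6^2) = sqrt(52)
Step 3: |z1*z2| = |z1|*|z2| = sqrt(373) * sqrt(52) = sqrt(373 * 52) = sqrt(19396)
Step 4: = 139.2695

139.2695


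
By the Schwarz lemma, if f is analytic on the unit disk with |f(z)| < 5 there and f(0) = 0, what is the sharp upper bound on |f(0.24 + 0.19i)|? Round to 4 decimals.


Step 1: g = f/5 maps D -> D with g(0) = 0, so by the Schwarz lemma |g(z)| <= |z|, i.e. |f(z)| <= 5|z|; this is sharp (f(z) = 5z).
Step 2: |z0|^2 = 0.24^2 + 0.19^2 = 0.0937
Step 3: |z0| = sqrt(0.0937) = 0.306105
Step 4: Best bound = 5 * |z0| = 5 * 0.306105 = 1.5305

1.5305


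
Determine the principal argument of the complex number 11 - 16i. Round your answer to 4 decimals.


Step 1: z = 11 - 16i
Step 2: arg(z) = atan2(-16, 11)
Step 3: arg(z) = -0.9685

-0.9685


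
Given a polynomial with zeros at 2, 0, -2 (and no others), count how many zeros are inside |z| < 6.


Step 1: Check each root:
  z = 2: |2| = 2 < 6
  z = 0: |0| = 0 < 6
  z = -2: |-2| = 2 < 6
Step 2: Count = 3

3


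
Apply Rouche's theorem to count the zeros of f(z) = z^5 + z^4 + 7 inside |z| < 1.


Step 1: On |z| = 1 the three terms have sizes |z^5| = 1^5 = 1, |z^4| = 1^4 = 1, |7| = 7
Step 2: The dominant term is g(z) = 7; let h(z) = z^5 + z^4 so f = g + h
Step 3: On |z| = 1: |g| = 7 and |h| <= 1 + 1 = 2
Step 4: Since 7 > 2, |h| < |g| on |z| = 1, so by Rouche f has the same number of zeros as g inside |z| < 1
Step 5: g(z) = 7 is a nonzero constant with no zeros inside |z| < 1. Answer = 0

0


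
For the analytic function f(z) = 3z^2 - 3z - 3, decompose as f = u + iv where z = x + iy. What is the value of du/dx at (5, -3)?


Step 1: f(z) = 3(x+iy)^2 - 3(x+iy) - 3
Step 2: u = 3(x^2 - y^2) - 3x - 3
Step 3: u_x = 6x - 3
Step 4: At (5, -3): u_x = 30 - 3 = 27

27


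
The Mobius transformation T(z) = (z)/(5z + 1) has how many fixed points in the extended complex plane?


Step 1: Fixed points satisfy T(z) = z
Step 2: 5z^2 = 0
Step 3: Discriminant = 0^2 - 4*5*0 = 0
Step 4: Number of fixed points = 1

1


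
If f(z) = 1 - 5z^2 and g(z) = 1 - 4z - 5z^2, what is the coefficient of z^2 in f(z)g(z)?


Step 1: z^2 term in f*g comes from: (1)*(-5z^2) + (0)*(-4z) + (-5z^2)*(1)
Step 2: = -5 + 0 - 5
Step 3: = -10

-10


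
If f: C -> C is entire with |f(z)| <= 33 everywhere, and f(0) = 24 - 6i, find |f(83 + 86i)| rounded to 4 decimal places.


Step 1: By Liouville's theorem, a bounded entire function is constant.
Step 2: f(z) = f(0) = 24 - 6i for all z.
Step 3: |f(w)| = |24 - 6i| = sqrt(576 + 36)
Step 4: = 24.7386

24.7386


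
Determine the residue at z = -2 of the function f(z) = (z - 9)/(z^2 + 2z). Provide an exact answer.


Step 1: Q(z) = z^2 + 2z = (z + 2)(z)
Step 2: Q'(z) = 2z + 2
Step 3: Q'(-2) = -2, P(-2) = -11
Step 4: Res = P(-2)/Q'(-2) = -11/(-2) = 11/2

11/2


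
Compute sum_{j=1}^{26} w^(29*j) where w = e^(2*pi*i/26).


Step 1: The sum sum_{j=1}^{n} w^(k*j) equals n if n | k, else 0.
Step 2: Here n = 26, k = 29
Step 3: Does n divide k? 26 | 29 -> False
Step 4: Sum = 0

0


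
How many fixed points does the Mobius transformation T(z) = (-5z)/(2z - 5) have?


Step 1: Fixed points satisfy T(z) = z
Step 2: 2z^2 = 0
Step 3: Discriminant = 0^2 - 4*2*0 = 0
Step 4: Number of fixed points = 1

1


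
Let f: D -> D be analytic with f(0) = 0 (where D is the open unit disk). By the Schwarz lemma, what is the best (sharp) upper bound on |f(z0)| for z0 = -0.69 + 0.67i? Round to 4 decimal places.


Step 1: Schwarz lemma: if f: D -> D is analytic with f(0) = 0, then |f(z)| <= |z| for all z in D, and this is sharp (f(z) = z).
Step 2: |z0|^2 = (-0.69)^2 + 0.67^2 = 0.925
Step 3: |z0| = sqrt(0.925) = 0.961769
Step 4: Best bound = |z0| = 0.9618

0.9618


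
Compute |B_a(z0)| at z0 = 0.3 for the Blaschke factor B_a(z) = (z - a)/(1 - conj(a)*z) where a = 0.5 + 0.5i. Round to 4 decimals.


Step 1: Numerator z0 - a = 0.3 - (0.5 + 0.5i) = -0.2 - 0.5i
Step 2: Denominator 1 - conj(a)*z0 = 1 - (0.5 - 0.5i)*0.3 = 0.85 + 0.15i
Step 3: |z0 - a|^2 = (-0.2)^2 + (-0.5)^2 = 0.29; |1 - conj(a)*z0|^2 = 0.85^2 + 0.15^2 = 0.745
Step 4: |B_a(0.3)| = sqrt(0.29 / 0.745) = sqrt(0.389262)
Step 5: = 0.6239

0.6239


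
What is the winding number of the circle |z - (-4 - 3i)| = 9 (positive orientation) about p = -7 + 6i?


Step 1: Center c = (-4, -3), radius = 9
Step 2: |p - c|^2 = (-3)^2 + 9^2 = 90
Step 3: r^2 = 81
Step 4: |p-c| > r so winding number = 0

0


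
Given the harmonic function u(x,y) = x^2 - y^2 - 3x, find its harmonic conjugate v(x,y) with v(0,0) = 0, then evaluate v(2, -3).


Step 1: v_x = -u_y = 2y + 0
Step 2: v_y = u_x = 2x - 3
Step 3: v = 2xy - 3y + C
Step 4: v(0,0) = 0 => C = 0
Step 5: v(2, -3) = -3

-3


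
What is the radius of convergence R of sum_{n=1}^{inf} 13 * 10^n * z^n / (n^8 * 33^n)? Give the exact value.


Step 1: General term a_n = 13 * 10^n / (n^8 * 33^n)
Step 2: By the root test, |a_n|^(1/n) = 13^(1/n) * 10 / (n^(8/n) * 33) -> 10/33 as n -> infinity (since 13^(1/n) -> 1 and n^(8/n) -> 1)
Step 3: R = 1/lim|a_n|^(1/n) = 33/10

33/10


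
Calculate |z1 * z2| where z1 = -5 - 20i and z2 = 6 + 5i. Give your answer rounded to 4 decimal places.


Step 1: |z1| = sqrt((-5)^2 + (-20)^2) = sqrt(425)
Step 2: |z2| = sqrt(6^2 + 5^2) = sqrt(61)
Step 3: |z1*z2| = |z1|*|z2| = sqrt(425) * sqrt(61) = sqrt(425 * 61) = sqrt(25925)
Step 4: = 161.0124

161.0124


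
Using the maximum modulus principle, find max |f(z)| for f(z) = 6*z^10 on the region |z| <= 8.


Step 1: On |z| = 8, |f(z)| = 6 * |z|^10 = 6 * 8^10
Step 2: By maximum modulus principle, maximum is on boundary.
Step 3: Maximum = 6 * 1073741824 = 6442450944

6442450944


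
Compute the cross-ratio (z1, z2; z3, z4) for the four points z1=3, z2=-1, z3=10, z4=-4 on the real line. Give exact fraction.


Step 1: (z1-z3)(z2-z4) = (-7) * 3 = -21
Step 2: (z1-z4)(z2-z3) = 7 * (-11) = -77
Step 3: Cross-ratio = 21/77 = 3/11

3/11


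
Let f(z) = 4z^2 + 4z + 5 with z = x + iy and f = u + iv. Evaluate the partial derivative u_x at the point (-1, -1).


Step 1: f(z) = 4(x+iy)^2 + 4(x+iy) + 5
Step 2: u = 4(x^2 - y^2) + 4x + 5
Step 3: u_x = 8x + 4
Step 4: At (-1, -1): u_x = -8 + 4 = -4

-4


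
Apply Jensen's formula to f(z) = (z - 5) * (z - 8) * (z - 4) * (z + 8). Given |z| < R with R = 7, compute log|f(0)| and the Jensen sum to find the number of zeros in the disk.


Jensen's formula: (1/2pi)*integral log|f(Re^it)|dt = log|f(0)| + sum_{|a_k|<R} log(R/|a_k|)
Step 1: f(0) = (-5) * (-8) * (-4) * 8 = -1280
Step 2: log|f(0)| = log|5| + log|8| + log|4| + log|-8| = 7.1546
Step 3: Zeros inside |z| < 7: 5, 4
Step 4: Jensen sum = log(7/5) + log(7/4) = 0.8961
Step 5: n(R) = number of terms in the Jensen sum = count of zeros inside |z| < 7 = 2

2


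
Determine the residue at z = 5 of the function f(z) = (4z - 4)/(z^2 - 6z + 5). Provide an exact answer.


Step 1: Q(z) = z^2 - 6z + 5 = (z - 5)(z - 1)
Step 2: Q'(z) = 2z - 6
Step 3: Q'(5) = 4, P(5) = 16
Step 4: Res = P(5)/Q'(5) = 16/4 = 4

4


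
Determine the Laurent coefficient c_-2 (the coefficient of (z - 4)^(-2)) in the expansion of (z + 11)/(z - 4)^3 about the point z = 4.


Step 1: Write the numerator in powers of (z - 4): z + 11 = (z - 4) + (1*4 + 11) = (z - 4) + 15
Step 2: Divide by (z - 4)^3: f(z) = 15(z - 4)^(-3) + (z - 4)^(-2)
Step 3: This finite sum is the Laurent series of f about z = 4.
Step 4: Coefficient of (z - 4)^(-2) = coefficient of (z - 4) in the re-centred numerator = 1

1


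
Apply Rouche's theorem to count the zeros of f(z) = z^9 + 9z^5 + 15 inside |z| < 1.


Step 1: On |z| = 1 the three terms have sizes |z^9| = 1^9 = 1, |9z^5| = 9*1^5 = 9, |15| = 15
Step 2: The dominant term is g(z) = 15; let h(z) = z^9 + 9z^5 so f = g + h
Step 3: On |z| = 1: |g| = 15 and |h| <= 1 + 9 = 10
Step 4: Since 15 > 10, |h| < |g| on |z| = 1, so by Rouche f has the same number of zeros as g inside |z| < 1
Step 5: g(z) = 15 is a nonzero constant with no zeros inside |z| < 1. Answer = 0

0


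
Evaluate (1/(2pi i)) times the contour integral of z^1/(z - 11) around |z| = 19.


Step 1: f(z) = z^1, a = 11 is inside |z| = 19
Step 2: By Cauchy integral formula: (1/(2pi*i)) * integral = f(a)
Step 3: f(11) = 11^1 = 11

11


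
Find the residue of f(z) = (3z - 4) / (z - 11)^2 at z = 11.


Step 1: Pole of order 2 at z = 11
Step 2: Res = lim d/dz [(z - 11)^2 * f(z)] as z -> 11
Step 3: (z - 11)^2 * f(z) = 3z - 4
Step 4: d/dz[3z - 4] = 3

3


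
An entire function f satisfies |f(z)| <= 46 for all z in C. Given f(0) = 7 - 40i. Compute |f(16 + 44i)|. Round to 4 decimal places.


Step 1: By Liouville's theorem, a bounded entire function is constant.
Step 2: f(z) = f(0) = 7 - 40i for all z.
Step 3: |f(w)| = |7 - 40i| = sqrt(49 + 1600)
Step 4: = 40.6079

40.6079


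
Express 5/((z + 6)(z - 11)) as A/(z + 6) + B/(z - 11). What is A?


Step 1: Multiply both sides by (z + 6) and set z = -6
Step 2: A = 5 / (-6 - 11)
Step 3: A = 5 / (-17)
Step 4: A = -5/17

-5/17


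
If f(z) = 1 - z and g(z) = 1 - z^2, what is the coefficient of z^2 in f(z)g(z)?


Step 1: z^2 term in f*g comes from: (1)*(-z^2) + (-z)*(0) + (0)*(1)
Step 2: = -1 + 0 + 0
Step 3: = -1

-1


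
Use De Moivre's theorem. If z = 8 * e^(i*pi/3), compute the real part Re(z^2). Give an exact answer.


Step 1: By De Moivre's theorem, z^2 = 8^2 * e^(i*2*pi/3) = 64 * (cos(2*pi/3) + i*sin(2*pi/3))
Step 2: |z|^2 = 8^2 = 64
Step 3: The angle 2*pi/3 already lies in [0, 2*pi)
Step 4: cos(2*pi/3) = -1/2
Step 5: Re(z^2) = 64 * (-1/2) = -32

-32


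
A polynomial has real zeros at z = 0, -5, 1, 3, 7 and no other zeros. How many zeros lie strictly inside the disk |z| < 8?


Step 1: Check each root:
  z = 0: |0| = 0 < 8
  z = -5: |-5| = 5 < 8
  z = 1: |1| = 1 < 8
  z = 3: |3| = 3 < 8
  z = 7: |7| = 7 < 8
Step 2: Count = 5

5


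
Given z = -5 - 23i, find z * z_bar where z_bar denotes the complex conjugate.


Step 1: conj(z) = -5 + 23i
Step 2: z * conj(z) = (-5)^2 + (-23)^2
Step 3: = 25 + 529 = 554

554


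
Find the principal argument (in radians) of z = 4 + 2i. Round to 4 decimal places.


Step 1: z = 4 + 2i
Step 2: arg(z) = atan2(2, 4)
Step 3: arg(z) = 0.4636

0.4636


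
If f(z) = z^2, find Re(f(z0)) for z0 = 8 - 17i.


Step 1: z0 = 8 - 17i
Step 2: z0^2 = 8^2 - (-17)^2 - 272i
Step 3: real part = 64 - 289 = -225

-225


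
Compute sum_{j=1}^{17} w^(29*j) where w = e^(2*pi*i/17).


Step 1: The sum sum_{j=1}^{n} w^(k*j) equals n if n | k, else 0.
Step 2: Here n = 17, k = 29
Step 3: Does n divide k? 17 | 29 -> False
Step 4: Sum = 0

0


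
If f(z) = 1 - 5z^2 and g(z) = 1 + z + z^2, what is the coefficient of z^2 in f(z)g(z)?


Step 1: z^2 term in f*g comes from: (1)*(z^2) + (0)*(z) + (-5z^2)*(1)
Step 2: = 1 + 0 - 5
Step 3: = -4

-4


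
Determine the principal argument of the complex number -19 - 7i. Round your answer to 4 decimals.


Step 1: z = -19 - 7i
Step 2: arg(z) = atan2(-7, -19)
Step 3: arg(z) = -2.7886

-2.7886


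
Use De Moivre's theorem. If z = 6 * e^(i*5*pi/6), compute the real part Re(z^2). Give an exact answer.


Step 1: By De Moivre's theorem, z^2 = 6^2 * e^(i*2*5*pi/6) = 36 * (cos(5*pi/3) + i*sin(5*pi/3))
Step 2: |z|^2 = 6^2 = 36
Step 3: The angle 5*pi/3 already lies in [0, 2*pi)
Step 4: cos(5*pi/3) = 1/2
Step 5: Re(z^2) = 36 * 1/2 = 18

18


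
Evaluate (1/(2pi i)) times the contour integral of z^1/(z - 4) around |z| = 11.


Step 1: f(z) = z^1, a = 4 is inside |z| = 11
Step 2: By Cauchy integral formula: (1/(2pi*i)) * integral = f(a)
Step 3: f(4) = 4^1 = 4

4


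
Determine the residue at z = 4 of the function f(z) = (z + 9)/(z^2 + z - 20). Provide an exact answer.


Step 1: Q(z) = z^2 + z - 20 = (z - 4)(z + 5)
Step 2: Q'(z) = 2z + 1
Step 3: Q'(4) = 9, P(4) = 13
Step 4: Res = P(4)/Q'(4) = 13/9 = 13/9

13/9


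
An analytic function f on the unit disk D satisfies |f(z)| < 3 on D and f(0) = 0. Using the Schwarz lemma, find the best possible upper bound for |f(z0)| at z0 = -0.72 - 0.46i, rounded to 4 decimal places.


Step 1: g = f/3 maps D -> D with g(0) = 0, so by the Schwarz lemma |g(z)| <= |z|, i.e. |f(z)| <= 3|z|; this is sharp (f(z) = 3z).
Step 2: |z0|^2 = (-0.72)^2 + (-0.46)^2 = 0.73
Step 3: |z0| = sqrt(0.73) = 0.8544
Step 4: Best bound = 3 * |z0| = 3 * 0.8544 = 2.5632

2.5632


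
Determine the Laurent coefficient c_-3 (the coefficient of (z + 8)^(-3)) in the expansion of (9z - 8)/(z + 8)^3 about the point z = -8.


Step 1: Write the numerator in powers of (z + 8): 9z - 8 = 9(z + 8) + (9*(-8) - 8) = 9(z + 8) - 80
Step 2: Divide by (z + 8)^3: f(z) = -80(z + 8)^(-3) + 9(z + 8)^(-2)
Step 3: This finite sum is the Laurent series of f about z = -8.
Step 4: Coefficient of (z + 8)^(-3) = 9*(-8) - 8 = -80

-80


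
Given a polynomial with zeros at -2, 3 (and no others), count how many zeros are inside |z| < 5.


Step 1: Check each root:
  z = -2: |-2| = 2 < 5
  z = 3: |3| = 3 < 5
Step 2: Count = 2

2


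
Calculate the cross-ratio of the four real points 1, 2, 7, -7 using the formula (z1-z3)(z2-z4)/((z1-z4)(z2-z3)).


Step 1: (z1-z3)(z2-z4) = (-6) * 9 = -54
Step 2: (z1-z4)(z2-z3) = 8 * (-5) = -40
Step 3: Cross-ratio = 54/40 = 27/20

27/20


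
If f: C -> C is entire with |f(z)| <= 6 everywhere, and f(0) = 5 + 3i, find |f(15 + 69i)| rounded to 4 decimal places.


Step 1: By Liouville's theorem, a bounded entire function is constant.
Step 2: f(z) = f(0) = 5 + 3i for all z.
Step 3: |f(w)| = |5 + 3i| = sqrt(25 + 9)
Step 4: = 5.831

5.831


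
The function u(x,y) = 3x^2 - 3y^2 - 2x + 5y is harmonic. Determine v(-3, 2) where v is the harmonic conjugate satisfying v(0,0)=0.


Step 1: v_x = -u_y = 6y - 5
Step 2: v_y = u_x = 6x - 2
Step 3: v = 6xy - 5x - 2y + C
Step 4: v(0,0) = 0 => C = 0
Step 5: v(-3, 2) = -25

-25


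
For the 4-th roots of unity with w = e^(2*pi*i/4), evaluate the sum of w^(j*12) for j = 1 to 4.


Step 1: The sum sum_{j=1}^{n} w^(k*j) equals n if n | k, else 0.
Step 2: Here n = 4, k = 12
Step 3: Does n divide k? 4 | 12 -> True
Step 4: Sum = 4

4


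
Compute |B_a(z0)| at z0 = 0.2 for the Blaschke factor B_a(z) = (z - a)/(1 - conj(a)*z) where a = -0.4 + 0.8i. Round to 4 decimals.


Step 1: Numerator z0 - a = 0.2 - (-0.4 + 0.8i) = 0.6 - 0.8i
Step 2: Denominator 1 - conj(a)*z0 = 1 - (-0.4 - 0.8i)*0.2 = 1.08 + 0.16i
Step 3: |z0 - a|^2 = 0.6^2 + (-0.8)^2 = 1; |1 - conj(a)*z0|^2 = 1.08^2 + 0.16^2 = 1.192
Step 4: |B_a(0.2)| = sqrt(1 / 1.192) = sqrt(0.838926)
Step 5: = 0.9159

0.9159


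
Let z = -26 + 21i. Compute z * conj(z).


Step 1: conj(z) = -26 - 21i
Step 2: z * conj(z) = (-26)^2 + 21^2
Step 3: = 676 + 441 = 1117

1117


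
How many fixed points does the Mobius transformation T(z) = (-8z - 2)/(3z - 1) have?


Step 1: Fixed points satisfy T(z) = z
Step 2: 3z^2 + 7z + 2 = 0
Step 3: Discriminant = 7^2 - 4*3*2 = 25
Step 4: Number of fixed points = 2

2


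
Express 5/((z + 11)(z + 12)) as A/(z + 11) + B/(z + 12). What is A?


Step 1: Multiply both sides by (z + 11) and set z = -11
Step 2: A = 5 / (-11 + 12)
Step 3: A = 5 / 1
Step 4: A = 5

5


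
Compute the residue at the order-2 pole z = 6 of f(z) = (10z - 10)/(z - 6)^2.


Step 1: Pole of order 2 at z = 6
Step 2: Res = lim d/dz [(z - 6)^2 * f(z)] as z -> 6
Step 3: (z - 6)^2 * f(z) = 10z - 10
Step 4: d/dz[10z - 10] = 10

10


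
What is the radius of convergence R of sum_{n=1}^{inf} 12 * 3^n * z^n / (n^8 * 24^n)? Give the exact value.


Step 1: General term a_n = 12 * 3^n / (n^8 * 24^n)
Step 2: By the root test, |a_n|^(1/n) = 12^(1/n) * 3 / (n^(8/n) * 24) -> 3/24 as n -> infinity (since 12^(1/n) -> 1 and n^(8/n) -> 1)
Step 3: R = 1/lim|a_n|^(1/n) = 24/3 = 8

8


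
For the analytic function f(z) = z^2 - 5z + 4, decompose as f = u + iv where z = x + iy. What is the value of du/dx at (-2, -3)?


Step 1: f(z) = (x+iy)^2 - 5(x+iy) + 4
Step 2: u = (x^2 - y^2) - 5x + 4
Step 3: u_x = 2x - 5
Step 4: At (-2, -3): u_x = -4 - 5 = -9

-9


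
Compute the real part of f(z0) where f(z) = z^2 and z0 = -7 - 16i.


Step 1: z0 = -7 - 16i
Step 2: z0^2 = (-7)^2 - (-16)^2 + 224i
Step 3: real part = 49 - 256 = -207

-207


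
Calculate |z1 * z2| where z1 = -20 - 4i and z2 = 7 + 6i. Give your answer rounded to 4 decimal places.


Step 1: |z1| = sqrt((-20)^2 + (-4)^2) = sqrt(416)
Step 2: |z2| = sqrt(7^2 + 6^2) = sqrt(85)
Step 3: |z1*z2| = |z1|*|z2| = sqrt(416) * sqrt(85) = sqrt(416 * 85) = sqrt(35360)
Step 4: = 188.0425

188.0425


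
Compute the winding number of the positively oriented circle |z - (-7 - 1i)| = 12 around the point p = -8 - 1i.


Step 1: Center c = (-7, -1), radius = 12
Step 2: |p - c|^2 = (-1)^2 + 0^2 = 1
Step 3: r^2 = 144
Step 4: |p-c| < r so winding number = 1

1


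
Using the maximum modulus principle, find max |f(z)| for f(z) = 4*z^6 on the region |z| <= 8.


Step 1: On |z| = 8, |f(z)| = 4 * |z|^6 = 4 * 8^6
Step 2: By maximum modulus principle, maximum is on boundary.
Step 3: Maximum = 4 * 262144 = 1048576

1048576


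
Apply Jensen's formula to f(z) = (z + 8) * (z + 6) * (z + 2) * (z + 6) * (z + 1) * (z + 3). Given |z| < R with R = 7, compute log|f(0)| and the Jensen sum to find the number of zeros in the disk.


Jensen's formula: (1/2pi)*integral log|f(Re^it)|dt = log|f(0)| + sum_{|a_k|<R} log(R/|a_k|)
Step 1: f(0) = 8 * 6 * 2 * 6 * 1 * 3 = 1728
Step 2: log|f(0)| = log|-8| + log|-6| + log|-2| + log|-6| + log|-1| + log|-3| = 7.4547
Step 3: Zeros inside |z| < 7: -6, -2, -6, -1, -3
Step 4: Jensen sum = log(7/6) + log(7/2) + log(7/6) + log(7/1) + log(7/3) = 4.3543
Step 5: n(R) = number of terms in the Jensen sum = count of zeros inside |z| < 7 = 5

5


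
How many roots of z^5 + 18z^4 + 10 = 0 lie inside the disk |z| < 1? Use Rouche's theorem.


Step 1: On |z| = 1 the three terms have sizes |z^5| = 1^5 = 1, |18z^4| = 18*1^4 = 18, |10| = 10
Step 2: The dominant term is g(z) = 18z^4; let h(z) = z^5 + 10 so f = g + h
Step 3: On |z| = 1: |g| = 18 and |h| <= 1 + 10 = 11
Step 4: Since 18 > 11, |h| < |g| on |z| = 1, so by Rouche f has the same number of zeros as g inside |z| < 1
Step 5: g(z) = 18z^4 has 4 zeros (at the origin, multiplicity 4) inside |z| < 1. Answer = 4

4


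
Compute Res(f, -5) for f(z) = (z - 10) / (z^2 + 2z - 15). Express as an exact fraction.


Step 1: Q(z) = z^2 + 2z - 15 = (z + 5)(z - 3)
Step 2: Q'(z) = 2z + 2
Step 3: Q'(-5) = -8, P(-5) = -15
Step 4: Res = P(-5)/Q'(-5) = -15/(-8) = 15/8

15/8


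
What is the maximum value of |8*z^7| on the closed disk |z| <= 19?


Step 1: On |z| = 19, |f(z)| = 8 * |z|^7 = 8 * 19^7
Step 2: By maximum modulus principle, maximum is on boundary.
Step 3: Maximum = 8 * 893871739 = 7150973912

7150973912


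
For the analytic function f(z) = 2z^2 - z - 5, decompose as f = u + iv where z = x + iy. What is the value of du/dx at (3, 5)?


Step 1: f(z) = 2(x+iy)^2 - (x+iy) - 5
Step 2: u = 2(x^2 - y^2) - x - 5
Step 3: u_x = 4x - 1
Step 4: At (3, 5): u_x = 12 - 1 = 11

11


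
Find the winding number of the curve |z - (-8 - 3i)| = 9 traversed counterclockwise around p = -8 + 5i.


Step 1: Center c = (-8, -3), radius = 9
Step 2: |p - c|^2 = 0^2 + 8^2 = 64
Step 3: r^2 = 81
Step 4: |p-c| < r so winding number = 1

1


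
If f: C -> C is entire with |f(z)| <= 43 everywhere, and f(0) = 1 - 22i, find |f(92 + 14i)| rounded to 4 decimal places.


Step 1: By Liouville's theorem, a bounded entire function is constant.
Step 2: f(z) = f(0) = 1 - 22i for all z.
Step 3: |f(w)| = |1 - 22i| = sqrt(1 + 484)
Step 4: = 22.0227

22.0227


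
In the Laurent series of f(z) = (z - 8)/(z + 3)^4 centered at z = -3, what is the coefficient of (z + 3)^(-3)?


Step 1: Write the numerator in powers of (z + 3): z - 8 = (z + 3) + (1*(-3) - 8) = (z + 3) - 11
Step 2: Divide by (z + 3)^4: f(z) = -11(z + 3)^(-4) + (z + 3)^(-3)
Step 3: This finite sum is the Laurent series of f about z = -3.
Step 4: Coefficient of (z + 3)^(-3) = coefficient of (z + 3) in the re-centred numerator = 1

1


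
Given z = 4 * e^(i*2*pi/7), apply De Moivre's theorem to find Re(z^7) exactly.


Step 1: By De Moivre's theorem, z^7 = 4^7 * e^(i*7*2*pi/7) = 16384 * (cos(2*pi) + i*sin(2*pi))
Step 2: |z|^7 = 4^7 = 16384
Step 3: Reduce the angle mod 2*pi: 2*pi - 2*pi = 0
Step 4: cos(0) = 1
Step 5: Re(z^7) = 16384 * 1 = 16384

16384


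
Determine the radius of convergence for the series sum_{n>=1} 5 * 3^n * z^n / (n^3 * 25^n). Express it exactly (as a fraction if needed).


Step 1: General term a_n = 5 * 3^n / (n^3 * 25^n)
Step 2: By the root test, |a_n|^(1/n) = 5^(1/n) * 3 / (n^(3/n) * 25) -> 3/25 as n -> infinity (since 5^(1/n) -> 1 and n^(3/n) -> 1)
Step 3: R = 1/lim|a_n|^(1/n) = 25/3

25/3


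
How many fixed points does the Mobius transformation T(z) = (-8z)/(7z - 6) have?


Step 1: Fixed points satisfy T(z) = z
Step 2: 7z^2 + 2z = 0
Step 3: Discriminant = 2^2 - 4*7*0 = 4
Step 4: Number of fixed points = 2

2


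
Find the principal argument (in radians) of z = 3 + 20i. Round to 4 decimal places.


Step 1: z = 3 + 20i
Step 2: arg(z) = atan2(20, 3)
Step 3: arg(z) = 1.4219

1.4219


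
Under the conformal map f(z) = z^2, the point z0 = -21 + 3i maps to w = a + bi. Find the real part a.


Step 1: z0 = -21 + 3i
Step 2: z0^2 = (-21)^2 - 3^2 - 126i
Step 3: real part = 441 - 9 = 432

432


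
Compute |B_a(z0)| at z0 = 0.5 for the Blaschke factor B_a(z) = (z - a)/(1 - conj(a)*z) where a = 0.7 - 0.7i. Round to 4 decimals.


Step 1: Numerator z0 - a = 0.5 - (0.7 - 0.7i) = -0.2 + 0.7i
Step 2: Denominator 1 - conj(a)*z0 = 1 - (0.7 + 0.7i)*0.5 = 0.65 - 0.35i
Step 3: |z0 - a|^2 = (-0.2)^2 + 0.7^2 = 0.53; |1 - conj(a)*z0|^2 = 0.65^2 + (-0.35)^2 = 0.545
Step 4: |B_a(0.5)| = sqrt(0.53 / 0.545) = sqrt(0.972477)
Step 5: = 0.9861

0.9861


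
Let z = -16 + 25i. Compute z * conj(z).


Step 1: conj(z) = -16 - 25i
Step 2: z * conj(z) = (-16)^2 + 25^2
Step 3: = 256 + 625 = 881

881


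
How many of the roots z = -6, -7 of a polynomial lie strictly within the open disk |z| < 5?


Step 1: Check each root:
  z = -6: |-6| = 6 >= 5
  z = -7: |-7| = 7 >= 5
Step 2: Count = 0

0


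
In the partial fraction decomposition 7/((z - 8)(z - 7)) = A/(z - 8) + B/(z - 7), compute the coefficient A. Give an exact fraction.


Step 1: Multiply both sides by (z - 8) and set z = 8
Step 2: A = 7 / (8 - 7)
Step 3: A = 7 / 1
Step 4: A = 7

7


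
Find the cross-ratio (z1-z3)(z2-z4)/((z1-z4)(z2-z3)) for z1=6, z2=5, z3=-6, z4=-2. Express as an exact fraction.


Step 1: (z1-z3)(z2-z4) = 12 * 7 = 84
Step 2: (z1-z4)(z2-z3) = 8 * 11 = 88
Step 3: Cross-ratio = 84/88 = 21/22

21/22


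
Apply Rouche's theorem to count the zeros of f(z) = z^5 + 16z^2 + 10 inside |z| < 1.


Step 1: On |z| = 1 the three terms have sizes |z^5| = 1^5 = 1, |16z^2| = 16*1^2 = 16, |10| = 10
Step 2: The dominant term is g(z) = 16z^2; let h(z) = z^5 + 10 so f = g + h
Step 3: On |z| = 1: |g| = 16 and |h| <= 1 + 10 = 11
Step 4: Since 16 > 11, |h| < |g| on |z| = 1, so by Rouche f has the same number of zeros as g inside |z| < 1
Step 5: g(z) = 16z^2 has 2 zeros (at the origin, multiplicity 2) inside |z| < 1. Answer = 2

2


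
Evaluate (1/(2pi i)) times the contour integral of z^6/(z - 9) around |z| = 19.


Step 1: f(z) = z^6, a = 9 is inside |z| = 19
Step 2: By Cauchy integral formula: (1/(2pi*i)) * integral = f(a)
Step 3: f(9) = 9^6 = 531441

531441


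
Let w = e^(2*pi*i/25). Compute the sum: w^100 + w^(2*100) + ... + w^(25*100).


Step 1: The sum sum_{j=1}^{n} w^(k*j) equals n if n | k, else 0.
Step 2: Here n = 25, k = 100
Step 3: Does n divide k? 25 | 100 -> True
Step 4: Sum = 25

25


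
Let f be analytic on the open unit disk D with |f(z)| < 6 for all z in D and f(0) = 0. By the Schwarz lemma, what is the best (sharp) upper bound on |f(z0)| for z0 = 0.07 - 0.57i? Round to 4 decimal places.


Step 1: g = f/6 maps D -> D with g(0) = 0, so by the Schwarz lemma |g(z)| <= |z|, i.e. |f(z)| <= 6|z|; this is sharp (f(z) = 6z).
Step 2: |z0|^2 = 0.07^2 + (-0.57)^2 = 0.3298
Step 3: |z0| = sqrt(0.3298) = 0.574282
Step 4: Best bound = 6 * |z0| = 6 * 0.574282 = 3.4457

3.4457


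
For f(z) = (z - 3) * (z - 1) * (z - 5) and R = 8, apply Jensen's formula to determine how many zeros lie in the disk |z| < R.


Jensen's formula: (1/2pi)*integral log|f(Re^it)|dt = log|f(0)| + sum_{|a_k|<R} log(R/|a_k|)
Step 1: f(0) = (-3) * (-1) * (-5) = -15
Step 2: log|f(0)| = log|3| + log|1| + log|5| = 2.7081
Step 3: Zeros inside |z| < 8: 3, 1, 5
Step 4: Jensen sum = log(8/3) + log(8/1) + log(8/5) = 3.5303
Step 5: n(R) = number of terms in the Jensen sum = count of zeros inside |z| < 8 = 3

3


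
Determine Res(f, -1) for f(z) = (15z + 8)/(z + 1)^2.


Step 1: Pole of order 2 at z = -1
Step 2: Res = lim d/dz [(z + 1)^2 * f(z)] as z -> -1
Step 3: (z + 1)^2 * f(z) = 15z + 8
Step 4: d/dz[15z + 8] = 15

15


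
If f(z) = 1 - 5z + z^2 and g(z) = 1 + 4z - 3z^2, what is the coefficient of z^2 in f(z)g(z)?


Step 1: z^2 term in f*g comes from: (1)*(-3z^2) + (-5z)*(4z) + (z^2)*(1)
Step 2: = -3 - 20 + 1
Step 3: = -22

-22


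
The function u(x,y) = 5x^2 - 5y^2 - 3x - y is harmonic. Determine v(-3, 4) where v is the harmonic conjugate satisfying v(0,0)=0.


Step 1: v_x = -u_y = 10y + 1
Step 2: v_y = u_x = 10x - 3
Step 3: v = 10xy + x - 3y + C
Step 4: v(0,0) = 0 => C = 0
Step 5: v(-3, 4) = -135

-135


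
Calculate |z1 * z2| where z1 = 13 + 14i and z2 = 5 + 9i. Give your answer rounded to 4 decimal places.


Step 1: |z1| = sqrt(13^2 + 14^2) = sqrt(365)
Step 2: |z2| = sqrt(5^2 + 9^2) = sqrt(106)
Step 3: |z1*z2| = |z1|*|z2| = sqrt(365) * sqrt(106) = sqrt(365 * 106) = sqrt(38690)
Step 4: = 196.6977

196.6977


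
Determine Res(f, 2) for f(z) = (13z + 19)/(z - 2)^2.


Step 1: Pole of order 2 at z = 2
Step 2: Res = lim d/dz [(z - 2)^2 * f(z)] as z -> 2
Step 3: (z - 2)^2 * f(z) = 13z + 19
Step 4: d/dz[13z + 19] = 13

13


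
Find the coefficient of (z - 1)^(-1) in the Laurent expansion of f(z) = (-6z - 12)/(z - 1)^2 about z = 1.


Step 1: Write the numerator in powers of (z - 1): -6z - 12 = -6(z - 1) + (-6*1 - 12) = -6(z - 1) - 18
Step 2: Divide by (z - 1)^2: f(z) = -18(z - 1)^(-2) - 6(z - 1)^(-1)
Step 3: This finite sum is the Laurent series of f about z = 1.
Step 4: Coefficient of (z - 1)^(-1) = coefficient of (z - 1) in the re-centred numerator = -6

-6


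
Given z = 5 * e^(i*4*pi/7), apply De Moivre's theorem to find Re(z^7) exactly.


Step 1: By De Moivre's theorem, z^7 = 5^7 * e^(i*7*4*pi/7) = 78125 * (cos(4*pi) + i*sin(4*pi))
Step 2: |z|^7 = 5^7 = 78125
Step 3: Reduce the angle mod 2*pi: 4*pi - 4*pi = 0
Step 4: cos(0) = 1
Step 5: Re(z^7) = 78125 * 1 = 78125

78125


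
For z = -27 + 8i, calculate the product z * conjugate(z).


Step 1: conj(z) = -27 - 8i
Step 2: z * conj(z) = (-27)^2 + 8^2
Step 3: = 729 + 64 = 793

793


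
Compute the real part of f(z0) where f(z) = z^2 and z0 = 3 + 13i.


Step 1: z0 = 3 + 13i
Step 2: z0^2 = 3^2 - 13^2 + 78i
Step 3: real part = 9 - 169 = -160

-160


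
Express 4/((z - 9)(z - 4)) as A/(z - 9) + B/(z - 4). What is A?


Step 1: Multiply both sides by (z - 9) and set z = 9
Step 2: A = 4 / (9 - 4)
Step 3: A = 4 / 5
Step 4: A = 4/5

4/5


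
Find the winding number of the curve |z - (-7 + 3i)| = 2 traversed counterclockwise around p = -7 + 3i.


Step 1: Center c = (-7, 3), radius = 2
Step 2: |p - c|^2 = 0^2 + 0^2 = 0
Step 3: r^2 = 4
Step 4: |p-c| < r so winding number = 1

1


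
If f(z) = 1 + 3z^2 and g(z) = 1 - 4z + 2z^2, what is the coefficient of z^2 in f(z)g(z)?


Step 1: z^2 term in f*g comes from: (1)*(2z^2) + (0)*(-4z) + (3z^2)*(1)
Step 2: = 2 + 0 + 3
Step 3: = 5

5


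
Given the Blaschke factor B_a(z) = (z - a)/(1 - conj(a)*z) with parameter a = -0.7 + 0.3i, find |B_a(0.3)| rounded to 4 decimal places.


Step 1: Numerator z0 - a = 0.3 - (-0.7 + 0.3i) = 1 - 0.3i
Step 2: Denominator 1 - conj(a)*z0 = 1 - (-0.7 - 0.3i)*0.3 = 1.21 + 0.09i
Step 3: |z0 - a|^2 = 1^2 + (-0.3)^2 = 1.09; |1 - conj(a)*z0|^2 = 1.21^2 + 0.09^2 = 1.4722
Step 4: |B_a(0.3)| = sqrt(1.09 / 1.4722) = sqrt(0.740389)
Step 5: = 0.8605

0.8605


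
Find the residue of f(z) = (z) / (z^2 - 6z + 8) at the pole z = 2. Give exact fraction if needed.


Step 1: Q(z) = z^2 - 6z + 8 = (z - 2)(z - 4)
Step 2: Q'(z) = 2z - 6
Step 3: Q'(2) = -2, P(2) = 2
Step 4: Res = P(2)/Q'(2) = 2/(-2) = -1

-1


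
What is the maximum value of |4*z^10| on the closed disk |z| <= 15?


Step 1: On |z| = 15, |f(z)| = 4 * |z|^10 = 4 * 15^10
Step 2: By maximum modulus principle, maximum is on boundary.
Step 3: Maximum = 4 * 576650390625 = 2306601562500

2306601562500


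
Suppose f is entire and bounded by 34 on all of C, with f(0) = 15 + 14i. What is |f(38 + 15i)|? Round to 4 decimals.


Step 1: By Liouville's theorem, a bounded entire function is constant.
Step 2: f(z) = f(0) = 15 + 14i for all z.
Step 3: |f(w)| = |15 + 14i| = sqrt(225 + 196)
Step 4: = 20.5183

20.5183


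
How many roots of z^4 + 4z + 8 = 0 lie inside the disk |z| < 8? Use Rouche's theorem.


Step 1: On |z| = 8 the three terms have sizes |z^4| = 8^4 = 4096, |4z| = 4*8 = 32, |8| = 8
Step 2: The dominant term is g(z) = z^4; let h(z) = 4z + 8 so f = g + h
Step 3: On |z| = 8: |g| = 4096 and |h| <= 32 + 8 = 40
Step 4: Since 4096 > 40, |h| < |g| on |z| = 8, so by Rouche f has the same number of zeros as g inside |z| < 8
Step 5: g(z) = z^4 has 4 zeros (all at the origin) inside |z| < 8. Answer = 4

4


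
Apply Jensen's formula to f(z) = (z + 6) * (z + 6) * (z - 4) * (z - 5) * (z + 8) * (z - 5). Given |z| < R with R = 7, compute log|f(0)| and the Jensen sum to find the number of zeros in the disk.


Jensen's formula: (1/2pi)*integral log|f(Re^it)|dt = log|f(0)| + sum_{|a_k|<R} log(R/|a_k|)
Step 1: f(0) = 6 * 6 * (-4) * (-5) * 8 * (-5) = -28800
Step 2: log|f(0)| = log|-6| + log|-6| + log|4| + log|5| + log|-8| + log|5| = 10.2681
Step 3: Zeros inside |z| < 7: -6, -6, 4, 5, 5
Step 4: Jensen sum = log(7/6) + log(7/6) + log(7/4) + log(7/5) + log(7/5) = 1.5409
Step 5: n(R) = number of terms in the Jensen sum = count of zeros inside |z| < 7 = 5

5
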